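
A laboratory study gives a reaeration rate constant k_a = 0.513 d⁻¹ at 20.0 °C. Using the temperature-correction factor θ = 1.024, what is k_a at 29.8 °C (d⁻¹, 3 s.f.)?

k_a ≈ 0.647 d⁻¹

k_a(T₂) = k_a(T₁) · θ^(T₂−T₁) = 0.513 × 1.024^(29.8−20.0)
= 0.513 × 1.024^9.80 = 0.513 × 1.262 = 0.6472 d⁻¹.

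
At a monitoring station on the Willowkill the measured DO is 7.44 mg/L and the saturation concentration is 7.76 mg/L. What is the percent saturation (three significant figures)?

95.9 % saturation

% saturation = C/C_s × 100 = 7.44/7.76 × 100 = 95.9 %.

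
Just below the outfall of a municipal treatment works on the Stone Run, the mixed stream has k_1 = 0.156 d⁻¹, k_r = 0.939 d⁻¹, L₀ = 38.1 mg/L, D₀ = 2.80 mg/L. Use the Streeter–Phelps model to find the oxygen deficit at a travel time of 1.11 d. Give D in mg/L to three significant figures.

k_1 L₀/(k_r−k_1) = 0.156×38.1/(0.939−0.156) = 5.944/0.7830 = 7.591 mg/L.
e^(−k_1 t) = e^(−0.156×1.110) = 0.8410; e^(−k_r t) = e^(−0.939×1.110) = 0.3526.
D = 7.591 × (0.8410 − 0.3526) + 2.80 × 0.3526 = 3.707 + 0.9874 = 4.694 mg/L.

D ≈ 4.69 mg/L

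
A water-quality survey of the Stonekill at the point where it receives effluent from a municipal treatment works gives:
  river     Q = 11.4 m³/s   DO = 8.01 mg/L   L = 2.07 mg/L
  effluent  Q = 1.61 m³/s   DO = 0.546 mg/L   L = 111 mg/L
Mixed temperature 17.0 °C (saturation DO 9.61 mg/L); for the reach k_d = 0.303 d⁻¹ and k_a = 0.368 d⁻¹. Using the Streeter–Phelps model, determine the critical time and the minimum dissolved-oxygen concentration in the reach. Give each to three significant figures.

Mixed DO = (11.4×8.01 + 1.61×0.546)/(11.4+1.61) = 92.19/13.01 = 7.086 mg/L.
Mixed L₀ = (11.4×2.07 + 1.61×111)/(13.01) = 202.3/13.01 = 15.55 mg/L.
Initial deficit D₀ = C_s − DO₀ = 9.61 − 7.086 = 2.524 mg/L.
t_c = (1/0.06500) ln[(0.368/0.303)(1 − 2.524×0.06500/(0.303×15.55))] = 15.38 × ln(1.172) = 2.445 d.
D_c = (0.303/0.368) × 15.55 × e^(−0.303×2.445) = 0.8234 × 15.55 × 0.4767 = 6.104 mg/L.
Minimum DO = 9.61 − 6.104 = 3.506 mg/L.

t_c ≈ 2.44 d; minimum DO ≈ 3.51 mg/L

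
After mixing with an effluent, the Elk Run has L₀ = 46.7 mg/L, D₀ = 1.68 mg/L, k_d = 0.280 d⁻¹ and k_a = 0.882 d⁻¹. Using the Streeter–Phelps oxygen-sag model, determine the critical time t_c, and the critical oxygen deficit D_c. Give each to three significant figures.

At the critical point dD/dt = 0, so k_d L₀ e^(−k_d t) = k_a D. Substituting D(t) from the Streeter–Phelps equation and solving for t gives
t_c = ln[(k_a/k_d)(1 − D₀(k_a−k_d)/(k_d L₀))] / (k_a−k_d).
Here k_a−k_d = 0.6020 d⁻¹ and 1 − D₀(k_a−k_d)/(k_d L₀) = 1 − 1.68×0.6020/(0.280×46.7) = 0.9227, so
t_c = ln(3.150 × 0.9227) / 0.6020 = 1.067 / 0.6020 = 1.772 d.
L(t_c) = L₀ e^(−k_d t_c) = 46.7 × 0.6088 = 28.43 mg/L, and at the critical point k_a D_c = k_d L, so D_c = (0.280/0.882) × 28.43 = 9.026 mg/L.

t_c ≈ 1.77 d; D_c ≈ 9.03 mg/L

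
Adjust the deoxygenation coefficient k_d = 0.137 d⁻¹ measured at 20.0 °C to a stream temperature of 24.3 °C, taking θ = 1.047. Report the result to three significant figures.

k_d(T₂) = k_d(T₁) · θ^(T₂−T₁) = 0.137 × 1.047^(24.3−20.0)
= 0.137 × 1.047^4.30 = 0.137 × 1.218 = 0.1669 d⁻¹.

k_d ≈ 0.167 d⁻¹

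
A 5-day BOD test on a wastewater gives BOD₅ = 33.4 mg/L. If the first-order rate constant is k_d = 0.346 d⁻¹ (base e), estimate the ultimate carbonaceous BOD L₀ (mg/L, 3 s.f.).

L₀ ≈ 40.6 mg/L

BOD₅ = L₀(1 − e^(−5k_d)) ⇒ L₀ = BOD₅ / (1 − e^(−5×0.346))
= 33.4 / (1 − 0.1773) = 33.4 / 0.8227 = 40.60 mg/L.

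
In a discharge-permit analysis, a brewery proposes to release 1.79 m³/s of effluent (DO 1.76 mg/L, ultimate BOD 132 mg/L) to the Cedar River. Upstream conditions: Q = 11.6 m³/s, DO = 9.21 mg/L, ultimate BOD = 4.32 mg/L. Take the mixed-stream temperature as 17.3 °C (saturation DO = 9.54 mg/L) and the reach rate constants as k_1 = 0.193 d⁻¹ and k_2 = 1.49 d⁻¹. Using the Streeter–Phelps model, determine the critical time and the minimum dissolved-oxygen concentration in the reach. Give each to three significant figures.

t_c ≈ 1.16 d; minimum DO ≈ 7.33 mg/L

Mixed DO = (11.6×9.21 + 1.79×1.76)/(11.6+1.79) = 110.0/13.39 = 8.214 mg/L.
Mixed L₀ = (11.6×4.32 + 1.79×132)/(13.39) = 286.4/13.39 = 21.39 mg/L.
Initial deficit D₀ = C_s − DO₀ = 9.54 − 8.214 = 1.326 mg/L.
t_c = (1/1.297) ln[(1.49/0.193)(1 − 1.326×1.297/(0.193×21.39))] = 0.7710 × ln(4.504) = 1.160 d.
D_c = (0.193/1.49) × 21.39 × e^(−0.193×1.160) = 0.1295 × 21.39 × 0.7994 = 2.215 mg/L.
Minimum DO = 9.54 − 2.215 = 7.325 mg/L.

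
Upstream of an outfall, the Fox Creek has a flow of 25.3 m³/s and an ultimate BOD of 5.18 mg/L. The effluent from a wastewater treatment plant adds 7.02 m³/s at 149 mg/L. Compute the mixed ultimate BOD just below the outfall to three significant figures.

Flow-weighted mixing: C = (Q_r C_r + Q_w C_w)/(Q_r + Q_w)
= (25.3×5.18 + 7.02×149)/(25.3 + 7.02) = 1177/32.32 = 36.42 mg/L.

36.4 mg/L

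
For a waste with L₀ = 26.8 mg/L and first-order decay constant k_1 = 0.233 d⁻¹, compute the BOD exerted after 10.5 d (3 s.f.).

y_t = L₀(1 − e^(−k_1 t)) = 26.8 × (1 − e^(−0.233×10.5))
= 26.8 × (1 − 0.08660) = 26.8 × 0.9134 = 24.48 mg/L.

y ≈ 24.5 mg/L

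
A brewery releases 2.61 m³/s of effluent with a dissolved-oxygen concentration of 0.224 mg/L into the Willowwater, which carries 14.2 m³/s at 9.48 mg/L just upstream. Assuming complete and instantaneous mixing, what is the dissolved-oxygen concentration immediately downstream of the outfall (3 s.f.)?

8.04 mg/L

Flow-weighted mixing: C = (Q_r C_r + Q_w C_w)/(Q_r + Q_w)
= (14.2×9.48 + 2.61×0.224)/(14.2 + 2.61) = 135.2/16.81 = 8.043 mg/L.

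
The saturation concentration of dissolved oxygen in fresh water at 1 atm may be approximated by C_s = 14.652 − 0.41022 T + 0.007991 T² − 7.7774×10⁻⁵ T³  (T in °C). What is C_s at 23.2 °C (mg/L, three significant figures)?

C_s ≈ 8.46 mg/L

C_s = 14.652 − 0.41022×23.2 + 0.007991×23.2² − 7.7774×10⁻⁵×23.2³ = 8.465 mg/L.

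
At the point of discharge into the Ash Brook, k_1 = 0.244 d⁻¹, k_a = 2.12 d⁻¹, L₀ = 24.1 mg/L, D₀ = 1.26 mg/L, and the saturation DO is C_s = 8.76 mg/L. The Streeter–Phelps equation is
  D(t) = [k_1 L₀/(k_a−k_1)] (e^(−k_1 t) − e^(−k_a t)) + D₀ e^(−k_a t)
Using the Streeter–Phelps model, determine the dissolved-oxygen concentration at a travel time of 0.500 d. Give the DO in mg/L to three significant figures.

DO ≈ 6.63 mg/L

k_1 L₀/(k_a−k_1) = 0.244×24.1/(2.12−0.244) = 5.880/1.876 = 3.135 mg/L.
e^(−k_1 t) = e^(−0.244×0.5000) = 0.8851; e^(−k_a t) = e^(−2.12×0.5000) = 0.3465.
D = 3.135 × (0.8851 − 0.3465) + 1.26 × 0.3465 = 1.689 + 0.4365 = 2.125 mg/L.
DO = C_s − D = 8.76 − 2.125 = 6.635 mg/L.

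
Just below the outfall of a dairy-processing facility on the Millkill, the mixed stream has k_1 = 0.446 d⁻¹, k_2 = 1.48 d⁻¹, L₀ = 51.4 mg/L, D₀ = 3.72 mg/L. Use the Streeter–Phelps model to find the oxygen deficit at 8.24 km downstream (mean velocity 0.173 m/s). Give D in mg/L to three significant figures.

D ≈ 9.18 mg/L

Travel time t = x/v = 8.24 km / (0.173 m/s) = 8240 m / 0.173 m/s = 47630 s = 0.5513 d.
k_1 L₀/(k_2−k_1) = 0.446×51.4/(1.48−0.446) = 22.92/1.034 = 22.17 mg/L.
e^(−k_1 t) = e^(−0.446×0.5513) = 0.7820; e^(−k_2 t) = e^(−1.48×0.5513) = 0.4422.
D = 22.17 × (0.7820 − 0.4422) + 3.72 × 0.4422 = 7.533 + 1.645 = 9.178 mg/L.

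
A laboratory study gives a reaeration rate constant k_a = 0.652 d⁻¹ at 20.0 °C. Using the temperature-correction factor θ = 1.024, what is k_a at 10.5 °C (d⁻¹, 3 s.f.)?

k_a ≈ 0.520 d⁻¹

k_a(T₂) = k_a(T₁) · θ^(T₂−T₁) = 0.652 × 1.024^(10.5−20.0)
= 0.652 × 1.024^-9.50 = 0.652 × 0.7983 = 0.5205 d⁻¹.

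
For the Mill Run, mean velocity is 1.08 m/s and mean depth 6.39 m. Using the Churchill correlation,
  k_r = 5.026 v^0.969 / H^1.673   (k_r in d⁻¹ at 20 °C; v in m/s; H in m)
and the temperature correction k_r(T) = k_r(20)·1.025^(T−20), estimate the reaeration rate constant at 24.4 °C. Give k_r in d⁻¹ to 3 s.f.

k_r ≈ 0.271 d⁻¹

k_r(20) = 5.026 × 1.08^0.969 / 6.39^1.673 = 5.026 × 1.077 / 22.26 = 0.2432 d⁻¹.
k_r(24.4) = 0.2432 × 1.025^(24.4−20) = 0.2432 × 1.115 = 0.2711 d⁻¹.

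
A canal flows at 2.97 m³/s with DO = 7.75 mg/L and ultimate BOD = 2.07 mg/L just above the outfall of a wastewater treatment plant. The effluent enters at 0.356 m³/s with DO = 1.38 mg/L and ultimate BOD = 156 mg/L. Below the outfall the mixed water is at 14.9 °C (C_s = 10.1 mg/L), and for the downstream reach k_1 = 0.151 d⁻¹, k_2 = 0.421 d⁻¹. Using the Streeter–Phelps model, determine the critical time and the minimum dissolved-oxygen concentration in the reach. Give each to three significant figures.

Mixed DO = (2.97×7.75 + 0.356×1.38)/(2.97+0.356) = 23.51/3.326 = 7.068 mg/L.
Mixed L₀ = (2.97×2.07 + 0.356×156)/(3.326) = 61.68/3.326 = 18.55 mg/L.
Initial deficit D₀ = C_s − DO₀ = 10.1 − 7.068 = 3.032 mg/L.
t_c = (1/0.2700) ln[(0.421/0.151)(1 − 3.032×0.2700/(0.151×18.55))] = 3.704 × ln(1.973) = 2.517 d.
D_c = (0.151/0.421) × 18.55 × e^(−0.151×2.517) = 0.3587 × 18.55 × 0.6838 = 4.549 mg/L.
Minimum DO = 10.1 − 4.549 = 5.551 mg/L.

t_c ≈ 2.52 d; minimum DO ≈ 5.55 mg/L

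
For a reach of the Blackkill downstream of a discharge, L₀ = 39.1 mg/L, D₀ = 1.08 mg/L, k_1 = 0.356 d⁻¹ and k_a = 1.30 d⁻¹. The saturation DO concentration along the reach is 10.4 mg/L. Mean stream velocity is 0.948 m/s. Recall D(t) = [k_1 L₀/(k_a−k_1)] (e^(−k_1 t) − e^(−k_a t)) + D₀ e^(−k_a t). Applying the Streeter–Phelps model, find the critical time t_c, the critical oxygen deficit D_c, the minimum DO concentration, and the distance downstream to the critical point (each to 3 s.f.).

t_c ≈ 1.29 d; D_c ≈ 6.76 mg/L; min DO ≈ 3.64 mg/L; x_c ≈ 106 km

t_c = [1/(k_a−k_1)] ln[(k_a/k_1)(1 − D₀(k_a−k_1)/(k_1 L₀))]
= [1/(1.30−0.356)] ln[(1.30/0.356)(1 − 1.08×0.9440/(0.356×39.1))]
= (1/0.9440) ln[3.652 × 0.9268] = 1.059 × ln(3.384) = 1.059 × 1.219 = 1.291 d.
D_c = (k_1/k_a) L₀ e^(−k_1 t_c) = (0.356/1.30) × 39.1 × e^(−0.356×1.291) = 0.2738 × 39.1 × 0.6314 = 6.761 mg/L.
Minimum DO = C_s − D_c = 10.4 − 6.761 = 3.639 mg/L.
x_c = v t_c = 0.948 m/s × 1.291 d × 86400 s/d = 105800 m ≈ 106 km.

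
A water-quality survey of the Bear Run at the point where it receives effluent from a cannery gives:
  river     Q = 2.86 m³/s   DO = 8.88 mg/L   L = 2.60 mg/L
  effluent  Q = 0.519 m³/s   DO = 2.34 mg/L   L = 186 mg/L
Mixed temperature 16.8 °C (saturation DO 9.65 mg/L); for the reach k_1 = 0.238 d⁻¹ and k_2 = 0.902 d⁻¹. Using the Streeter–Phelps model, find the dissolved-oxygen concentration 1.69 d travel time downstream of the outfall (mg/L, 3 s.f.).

Mixed DO = (2.86×8.88 + 0.519×2.34)/(2.86+0.519) = 26.61/3.379 = 7.875 mg/L.
Mixed L₀ = (2.86×2.60 + 0.519×186)/(3.379) = 104.0/3.379 = 30.77 mg/L.
Initial deficit D₀ = C_s − DO₀ = 9.65 − 7.875 = 1.775 mg/L.
D(1.69) = [0.238×30.77/(0.902−0.238)](e^(−0.238×1.69) − e^(−0.902×1.69)) + 1.775 e^(−0.902×1.69)
= 11.03 × (0.6688 − 0.2178) + 1.775 × 0.2178 = 5.361 mg/L.
DO = 9.65 − 5.361 = 4.289 mg/L.

DO ≈ 4.29 mg/L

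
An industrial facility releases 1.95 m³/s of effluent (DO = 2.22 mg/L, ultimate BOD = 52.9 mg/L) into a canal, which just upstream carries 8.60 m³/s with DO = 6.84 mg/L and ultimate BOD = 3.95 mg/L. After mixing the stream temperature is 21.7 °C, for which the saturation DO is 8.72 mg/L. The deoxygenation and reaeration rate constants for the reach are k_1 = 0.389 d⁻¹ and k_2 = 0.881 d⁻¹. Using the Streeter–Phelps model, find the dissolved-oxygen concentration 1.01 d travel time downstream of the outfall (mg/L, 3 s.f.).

DO ≈ 4.88 mg/L

Mixed DO = (8.60×6.84 + 1.95×2.22)/(8.60+1.95) = 63.15/10.55 = 5.986 mg/L.
Mixed L₀ = (8.60×3.95 + 1.95×52.9)/(10.55) = 137.1/10.55 = 13.00 mg/L.
Initial deficit D₀ = C_s − DO₀ = 8.72 − 5.986 = 2.734 mg/L.
D(1.01) = [0.389×13.00/(0.881−0.389)](e^(−0.389×1.01) − e^(−0.881×1.01)) + 2.734 e^(−0.881×1.01)
= 10.28 × (0.6751 − 0.4107) + 2.734 × 0.4107 = 3.840 mg/L.
DO = 8.72 − 3.840 = 4.880 mg/L.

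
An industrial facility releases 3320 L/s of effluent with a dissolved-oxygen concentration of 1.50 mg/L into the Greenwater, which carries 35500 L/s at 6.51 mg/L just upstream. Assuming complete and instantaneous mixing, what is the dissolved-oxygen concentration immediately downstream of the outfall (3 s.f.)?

Flow-weighted mixing: C = (Q_r C_r + Q_w C_w)/(Q_r + Q_w)
= (35500×6.51 + 3320×1.50)/(35500 + 3320) = 236100/38820 = 6.082 mg/L.

6.08 mg/L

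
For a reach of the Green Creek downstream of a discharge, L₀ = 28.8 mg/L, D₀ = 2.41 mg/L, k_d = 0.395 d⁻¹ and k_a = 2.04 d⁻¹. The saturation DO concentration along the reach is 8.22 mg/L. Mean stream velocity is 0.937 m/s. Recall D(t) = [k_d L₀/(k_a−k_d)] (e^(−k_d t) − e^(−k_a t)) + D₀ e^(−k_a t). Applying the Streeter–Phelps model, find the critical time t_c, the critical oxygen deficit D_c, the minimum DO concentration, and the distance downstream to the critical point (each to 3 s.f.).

With k_a/k_d = 5.165 and 1 − D₀(k_a−k_d)/(k_d L₀) = 0.6515,
t_c = ln(5.165 × 0.6515) / (2.04 − 0.395) = ln(3.365) / 1.645 = 1.213/1.645 = 0.7376 d.
D_c = (k_d/k_a) L₀ e^(−k_d t_c) = (0.395/2.04) × 28.8 × e^(−0.395×0.7376) = 0.1936 × 28.8 × 0.7473 = 4.167 mg/L.
Minimum DO = C_s − D_c = 8.22 − 4.167 = 4.053 mg/L.
x_c = v t_c = 0.937 m/s × 0.7376 d × 86400 s/d = 59710 m ≈ 59.7 km.

t_c ≈ 0.738 d; D_c ≈ 4.17 mg/L; min DO ≈ 4.05 mg/L; x_c ≈ 59.7 km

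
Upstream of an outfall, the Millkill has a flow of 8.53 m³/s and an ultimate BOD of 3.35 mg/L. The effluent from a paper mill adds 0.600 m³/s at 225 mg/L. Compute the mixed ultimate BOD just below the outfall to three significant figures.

Flow-weighted mixing: C = (Q_r C_r + Q_w C_w)/(Q_r + Q_w)
= (8.53×3.35 + 0.600×225)/(8.53 + 0.600) = 163.6/9.130 = 17.92 mg/L.

17.9 mg/L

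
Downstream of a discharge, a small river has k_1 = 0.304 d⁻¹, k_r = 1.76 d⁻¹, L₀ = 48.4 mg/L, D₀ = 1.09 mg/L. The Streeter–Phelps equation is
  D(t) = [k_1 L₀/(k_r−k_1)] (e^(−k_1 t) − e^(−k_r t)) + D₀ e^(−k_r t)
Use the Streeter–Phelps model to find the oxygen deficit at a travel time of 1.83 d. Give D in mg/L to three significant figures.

k_1 L₀/(k_r−k_1) = 0.304×48.4/(1.76−0.304) = 14.71/1.456 = 10.11 mg/L.
e^(−k_1 t) = e^(−0.304×1.830) = 0.5733; e^(−k_r t) = e^(−1.76×1.830) = 0.03992.
D = 10.11 × (0.5733 − 0.03992) + 1.09 × 0.03992 = 5.390 + 0.04352 = 5.434 mg/L.

D ≈ 5.43 mg/L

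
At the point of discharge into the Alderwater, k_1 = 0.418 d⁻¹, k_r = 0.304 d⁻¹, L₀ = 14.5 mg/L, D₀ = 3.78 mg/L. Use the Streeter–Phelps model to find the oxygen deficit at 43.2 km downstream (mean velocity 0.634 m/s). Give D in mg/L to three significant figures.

D ≈ 6.57 mg/L

Travel time t = x/v = 43.2 km / (0.634 m/s) = 43200 m / 0.634 m/s = 68140 s = 0.7886 d.
k_1 L₀/(k_r−k_1) = 0.418×14.5/(0.304−0.418) = 6.061/-0.1140 = -53.17 mg/L.
e^(−k_1 t) = e^(−0.418×0.7886) = 0.7192; e^(−k_r t) = e^(−0.304×0.7886) = 0.7868.
D = -53.17 × (0.7192 − 0.7868) + 3.78 × 0.7868 = 3.597 + 2.974 = 6.571 mg/L.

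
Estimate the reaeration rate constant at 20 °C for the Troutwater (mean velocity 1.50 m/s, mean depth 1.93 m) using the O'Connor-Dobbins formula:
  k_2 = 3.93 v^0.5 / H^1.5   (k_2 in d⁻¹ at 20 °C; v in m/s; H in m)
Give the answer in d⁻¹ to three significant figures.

k_2 = 3.93 × 1.50^0.5 / 1.93^1.5 = 3.93 × 1.225 / 2.681 = 1.795 d⁻¹.

k_2 ≈ 1.80 d⁻¹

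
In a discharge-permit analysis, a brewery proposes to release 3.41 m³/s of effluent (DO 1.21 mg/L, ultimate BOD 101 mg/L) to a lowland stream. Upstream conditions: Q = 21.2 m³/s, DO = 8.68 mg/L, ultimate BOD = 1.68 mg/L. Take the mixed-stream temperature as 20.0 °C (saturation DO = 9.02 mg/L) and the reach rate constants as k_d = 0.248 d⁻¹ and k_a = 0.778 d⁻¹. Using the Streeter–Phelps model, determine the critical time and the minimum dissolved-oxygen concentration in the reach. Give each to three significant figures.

t_c ≈ 1.76 d; minimum DO ≈ 5.84 mg/L

Mixed DO = (21.2×8.68 + 3.41×1.21)/(21.2+3.41) = 188.1/24.61 = 7.645 mg/L.
Mixed L₀ = (21.2×1.68 + 3.41×101)/(24.61) = 380.0/24.61 = 15.44 mg/L.
Initial deficit D₀ = C_s − DO₀ = 9.02 − 7.645 = 1.375 mg/L.
t_c = (1/0.5300) ln[(0.778/0.248)(1 − 1.375×0.5300/(0.248×15.44))] = 1.887 × ln(2.540) = 1.759 d.
D_c = (0.248/0.778) × 15.44 × e^(−0.248×1.759) = 0.3188 × 15.44 × 0.6465 = 3.182 mg/L.
Minimum DO = 9.02 − 3.182 = 5.838 mg/L.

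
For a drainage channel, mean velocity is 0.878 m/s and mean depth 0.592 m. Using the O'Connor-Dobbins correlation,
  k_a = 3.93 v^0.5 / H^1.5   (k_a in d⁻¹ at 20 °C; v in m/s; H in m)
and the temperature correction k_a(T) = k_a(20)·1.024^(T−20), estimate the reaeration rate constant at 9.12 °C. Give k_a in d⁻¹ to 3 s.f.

k_a ≈ 6.25 d⁻¹

k_a(20) = 3.93 × 0.878^0.5 / 0.592^1.5 = 3.93 × 0.9370 / 0.4555 = 8.085 d⁻¹.
k_a(9.12) = 8.085 × 1.024^(9.12−20) = 8.085 × 0.7726 = 6.246 d⁻¹.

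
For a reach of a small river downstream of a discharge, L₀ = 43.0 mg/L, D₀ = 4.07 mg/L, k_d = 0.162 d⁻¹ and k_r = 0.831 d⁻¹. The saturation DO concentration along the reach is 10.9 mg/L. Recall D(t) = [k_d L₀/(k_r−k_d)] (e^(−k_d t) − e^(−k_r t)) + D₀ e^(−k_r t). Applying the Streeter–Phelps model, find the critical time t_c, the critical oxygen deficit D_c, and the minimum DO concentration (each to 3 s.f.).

At the critical point dD/dt = 0, so k_d L₀ e^(−k_d t) = k_r D. Substituting D(t) from the Streeter–Phelps equation and solving for t gives
t_c = ln[(k_r/k_d)(1 − D₀(k_r−k_d)/(k_d L₀))] / (k_r−k_d).
Here k_r−k_d = 0.6690 d⁻¹ and 1 − D₀(k_r−k_d)/(k_d L₀) = 1 − 4.07×0.6690/(0.162×43.0) = 0.6091, so
t_c = ln(5.130 × 0.6091) / 0.6690 = 1.139 / 0.6690 = 1.703 d.
L(t_c) = L₀ e^(−k_d t_c) = 43.0 × 0.7589 = 32.63 mg/L, and at the critical point k_r D_c = k_d L, so D_c = (0.162/0.831) × 32.63 = 6.362 mg/L.
Minimum DO = C_s − D_c = 10.9 − 6.362 = 4.538 mg/L.

t_c ≈ 1.70 d; D_c ≈ 6.36 mg/L; min DO ≈ 4.54 mg/L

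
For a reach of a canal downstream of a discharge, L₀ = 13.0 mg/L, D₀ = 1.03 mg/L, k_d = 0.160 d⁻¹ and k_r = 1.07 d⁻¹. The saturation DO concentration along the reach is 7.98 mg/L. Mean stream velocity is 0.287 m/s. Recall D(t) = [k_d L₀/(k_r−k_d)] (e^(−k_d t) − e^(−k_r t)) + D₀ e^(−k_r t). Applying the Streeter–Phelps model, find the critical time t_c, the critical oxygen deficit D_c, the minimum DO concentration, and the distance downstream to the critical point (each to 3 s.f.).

t_c = [1/(k_r−k_d)] ln[(k_r/k_d)(1 − D₀(k_r−k_d)/(k_d L₀))]
= [1/(1.07−0.160)] ln[(1.07/0.160)(1 − 1.03×0.9100/(0.160×13.0))]
= (1/0.9100) ln[6.688 × 0.5494] = 1.099 × ln(3.674) = 1.099 × 1.301 = 1.430 d.
L(t_c) = L₀ e^(−k_d t_c) = 13.0 × 0.7955 = 10.34 mg/L, and at the critical point k_r D_c = k_d L, so D_c = (0.160/1.07) × 10.34 = 1.546 mg/L.
Minimum DO = C_s − D_c = 7.98 − 1.546 = 6.434 mg/L.
x_c = v t_c = 0.287 m/s × 1.430 d × 86400 s/d = 35460 m ≈ 35.5 km.

t_c ≈ 1.43 d; D_c ≈ 1.55 mg/L; min DO ≈ 6.43 mg/L; x_c ≈ 35.5 km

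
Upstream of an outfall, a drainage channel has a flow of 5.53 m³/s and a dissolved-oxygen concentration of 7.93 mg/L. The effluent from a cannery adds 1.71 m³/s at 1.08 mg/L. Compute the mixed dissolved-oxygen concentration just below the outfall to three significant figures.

Flow-weighted mixing: C = (Q_r C_r + Q_w C_w)/(Q_r + Q_w)
= (5.53×7.93 + 1.71×1.08)/(5.53 + 1.71) = 45.70/7.240 = 6.312 mg/L.

6.31 mg/L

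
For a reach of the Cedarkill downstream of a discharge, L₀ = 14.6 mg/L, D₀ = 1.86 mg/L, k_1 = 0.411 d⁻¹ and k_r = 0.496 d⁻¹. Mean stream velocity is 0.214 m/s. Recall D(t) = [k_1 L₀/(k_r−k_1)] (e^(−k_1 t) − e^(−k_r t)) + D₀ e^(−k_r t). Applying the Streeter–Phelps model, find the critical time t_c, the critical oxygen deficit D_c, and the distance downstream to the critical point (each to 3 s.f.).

t_c = [1/(k_r−k_1)] ln[(k_r/k_1)(1 − D₀(k_r−k_1)/(k_1 L₀))]
= [1/(0.496−0.411)] ln[(0.496/0.411)(1 − 1.86×0.08500/(0.411×14.6))]
= (1/0.08500) ln[1.207 × 0.9737] = 11.76 × ln(1.175) = 11.76 × 0.1613 = 1.897 d.
L(t_c) = L₀ e^(−k_1 t_c) = 14.6 × 0.4585 = 6.694 mg/L, and at the critical point k_r D_c = k_1 L, so D_c = (0.411/0.496) × 6.694 = 5.547 mg/L.
x_c = v t_c = 0.214 m/s × 1.897 d × 86400 s/d = 35080 m ≈ 35.1 km.

t_c ≈ 1.90 d; D_c ≈ 5.55 mg/L; x_c ≈ 35.1 km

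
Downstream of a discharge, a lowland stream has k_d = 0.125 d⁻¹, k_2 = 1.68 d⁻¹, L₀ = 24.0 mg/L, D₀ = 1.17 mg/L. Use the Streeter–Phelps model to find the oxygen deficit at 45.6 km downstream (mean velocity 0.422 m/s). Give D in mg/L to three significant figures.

Travel time t = x/v = 45.6 km / (0.422 m/s) = 45600 m / 0.422 m/s = 108100 s = 1.251 d.
k_d L₀/(k_2−k_d) = 0.125×24.0/(1.68−0.125) = 3.000/1.555 = 1.929 mg/L.
e^(−k_d t) = e^(−0.125×1.251) = 0.8553; e^(−k_2 t) = e^(−1.68×1.251) = 0.1223.
D = 1.929 × (0.8553 − 0.1223) + 1.17 × 0.1223 = 1.414 + 0.1431 = 1.557 mg/L.

D ≈ 1.56 mg/L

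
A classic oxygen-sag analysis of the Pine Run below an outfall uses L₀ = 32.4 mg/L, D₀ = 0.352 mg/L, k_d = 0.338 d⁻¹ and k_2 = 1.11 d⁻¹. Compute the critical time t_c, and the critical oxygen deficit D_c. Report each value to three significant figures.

t_c ≈ 1.51 d; D_c ≈ 5.93 mg/L

With k_2/k_d = 3.284 and 1 − D₀(k_2−k_d)/(k_d L₀) = 0.9752,
t_c = ln(3.284 × 0.9752) / (1.11 − 0.338) = ln(3.203) / 0.7720 = 1.164/0.7720 = 1.508 d.
D_c = (k_d/k_2) L₀ e^(−k_d t_c) = (0.338/1.11) × 32.4 × e^(−0.338×1.508) = 0.3045 × 32.4 × 0.6007 = 5.927 mg/L.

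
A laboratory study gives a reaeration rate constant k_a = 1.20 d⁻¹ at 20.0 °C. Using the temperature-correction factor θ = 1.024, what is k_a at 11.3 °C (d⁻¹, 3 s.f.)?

k_a(T₂) = k_a(T₁) · θ^(T₂−T₁) = 1.20 × 1.024^(11.3−20.0)
= 1.20 × 1.024^-8.70 = 1.20 × 0.8136 = 0.9763 d⁻¹.

k_a ≈ 0.976 d⁻¹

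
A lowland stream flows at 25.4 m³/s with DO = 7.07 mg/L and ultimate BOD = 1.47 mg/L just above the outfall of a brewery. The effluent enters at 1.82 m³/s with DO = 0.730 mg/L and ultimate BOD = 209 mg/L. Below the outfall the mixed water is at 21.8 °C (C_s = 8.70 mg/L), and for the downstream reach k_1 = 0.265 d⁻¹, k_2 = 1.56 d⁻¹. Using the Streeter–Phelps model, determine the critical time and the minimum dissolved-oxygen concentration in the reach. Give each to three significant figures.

t_c ≈ 0.549 d; minimum DO ≈ 6.45 mg/L

Mixed DO = (25.4×7.07 + 1.82×0.730)/(25.4+1.82) = 180.9/27.22 = 6.646 mg/L.
Mixed L₀ = (25.4×1.47 + 1.82×209)/(27.22) = 417.7/27.22 = 15.35 mg/L.
Initial deficit D₀ = C_s − DO₀ = 8.70 − 6.646 = 2.054 mg/L.
t_c = (1/1.295) ln[(1.56/0.265)(1 − 2.054×1.295/(0.265×15.35))] = 0.7722 × ln(2.037) = 0.5492 d.
D_c = (0.265/1.56) × 15.35 × e^(−0.265×0.5492) = 0.1699 × 15.35 × 0.8645 = 2.254 mg/L.
Minimum DO = 8.70 − 2.254 = 6.446 mg/L.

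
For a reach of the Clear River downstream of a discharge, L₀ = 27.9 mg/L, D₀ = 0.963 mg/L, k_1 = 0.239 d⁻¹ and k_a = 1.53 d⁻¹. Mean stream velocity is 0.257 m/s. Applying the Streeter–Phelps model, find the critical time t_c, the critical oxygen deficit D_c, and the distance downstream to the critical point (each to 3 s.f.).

At the critical point dD/dt = 0, so k_1 L₀ e^(−k_1 t) = k_a D. Substituting D(t) from the Streeter–Phelps equation and solving for t gives
t_c = ln[(k_a/k_1)(1 − D₀(k_a−k_1)/(k_1 L₀))] / (k_a−k_1).
Here k_a−k_1 = 1.291 d⁻¹ and 1 − D₀(k_a−k_1)/(k_1 L₀) = 1 − 0.963×1.291/(0.239×27.9) = 0.8136, so
t_c = ln(6.402 × 0.8136) / 1.291 = 1.650 / 1.291 = 1.278 d.
L(t_c) = L₀ e^(−k_1 t_c) = 27.9 × 0.7368 = 20.56 mg/L, and at the critical point k_a D_c = k_1 L, so D_c = (0.239/1.53) × 20.56 = 3.211 mg/L.
x_c = v t_c = 0.257 m/s × 1.278 d × 86400 s/d = 28380 m ≈ 28.4 km.

t_c ≈ 1.28 d; D_c ≈ 3.21 mg/L; x_c ≈ 28.4 km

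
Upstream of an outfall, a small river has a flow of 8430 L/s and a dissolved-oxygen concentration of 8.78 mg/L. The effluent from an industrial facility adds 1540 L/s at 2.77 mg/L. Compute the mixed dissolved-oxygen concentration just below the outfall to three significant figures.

7.85 mg/L

Flow-weighted mixing: C = (Q_r C_r + Q_w C_w)/(Q_r + Q_w)
= (8430×8.78 + 1540×2.77)/(8430 + 1540) = 78280/9970 = 7.852 mg/L.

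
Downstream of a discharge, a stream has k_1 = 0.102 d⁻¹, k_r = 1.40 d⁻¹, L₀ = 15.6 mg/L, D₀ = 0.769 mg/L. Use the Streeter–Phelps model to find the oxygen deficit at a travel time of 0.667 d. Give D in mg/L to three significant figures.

D ≈ 0.966 mg/L

k_1 L₀/(k_r−k_1) = 0.102×15.6/(1.40−0.102) = 1.591/1.298 = 1.226 mg/L.
e^(−k_1 t) = e^(−0.102×0.6670) = 0.9342; e^(−k_r t) = e^(−1.40×0.6670) = 0.3931.
D = 1.226 × (0.9342 − 0.3931) + 0.769 × 0.3931 = 0.6634 + 0.3023 = 0.9657 mg/L.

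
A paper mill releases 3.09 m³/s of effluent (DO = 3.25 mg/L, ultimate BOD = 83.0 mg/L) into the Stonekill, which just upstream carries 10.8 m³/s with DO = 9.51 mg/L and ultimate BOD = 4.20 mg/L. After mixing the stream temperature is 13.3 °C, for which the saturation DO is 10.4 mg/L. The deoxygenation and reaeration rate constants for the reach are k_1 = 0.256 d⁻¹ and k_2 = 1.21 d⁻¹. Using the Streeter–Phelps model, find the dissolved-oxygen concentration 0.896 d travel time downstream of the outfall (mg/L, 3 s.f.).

DO ≈ 6.96 mg/L

Mixed DO = (10.8×9.51 + 3.09×3.25)/(10.8+3.09) = 112.8/13.89 = 8.117 mg/L.
Mixed L₀ = (10.8×4.20 + 3.09×83.0)/(13.89) = 301.8/13.89 = 21.73 mg/L.
Initial deficit D₀ = C_s − DO₀ = 10.4 − 8.117 = 2.283 mg/L.
D(0.896) = [0.256×21.73/(1.21−0.256)](e^(−0.256×0.896) − e^(−1.21×0.896)) + 2.283 e^(−1.21×0.896)
= 5.831 × (0.7950 − 0.3382) + 2.283 × 0.3382 = 3.436 mg/L.
DO = 10.4 − 3.436 = 6.964 mg/L.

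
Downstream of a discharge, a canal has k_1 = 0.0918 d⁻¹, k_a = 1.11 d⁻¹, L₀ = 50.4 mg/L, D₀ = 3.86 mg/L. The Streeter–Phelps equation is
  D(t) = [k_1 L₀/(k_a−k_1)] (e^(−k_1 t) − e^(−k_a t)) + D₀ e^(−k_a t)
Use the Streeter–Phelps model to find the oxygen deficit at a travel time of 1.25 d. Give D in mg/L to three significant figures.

D ≈ 3.88 mg/L

k_1 L₀/(k_a−k_1) = 0.0918×50.4/(1.11−0.0918) = 4.627/1.018 = 4.544 mg/L.
e^(−k_1 t) = e^(−0.0918×1.250) = 0.8916; e^(−k_a t) = e^(−1.11×1.250) = 0.2497.
D = 4.544 × (0.8916 − 0.2497) + 3.86 × 0.2497 = 2.917 + 0.9638 = 3.881 mg/L.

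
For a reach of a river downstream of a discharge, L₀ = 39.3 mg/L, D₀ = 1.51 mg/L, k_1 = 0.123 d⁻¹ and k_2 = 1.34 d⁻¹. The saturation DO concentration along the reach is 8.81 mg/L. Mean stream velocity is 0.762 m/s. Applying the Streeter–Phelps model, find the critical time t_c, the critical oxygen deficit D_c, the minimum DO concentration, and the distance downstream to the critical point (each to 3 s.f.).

With k_2/k_1 = 10.89 and 1 − D₀(k_2−k_1)/(k_1 L₀) = 0.6198,
t_c = ln(10.89 × 0.6198) / (1.34 − 0.123) = ln(6.753) / 1.217 = 1.910/1.217 = 1.569 d.
L(t_c) = L₀ e^(−k_1 t_c) = 39.3 × 0.8245 = 32.40 mg/L, and at the critical point k_2 D_c = k_1 L, so D_c = (0.123/1.34) × 32.40 = 2.974 mg/L.
Minimum DO = C_s − D_c = 8.81 − 2.974 = 5.836 mg/L.
x_c = v t_c = 0.762 m/s × 1.569 d × 86400 s/d = 103300 m ≈ 103 km.

t_c ≈ 1.57 d; D_c ≈ 2.97 mg/L; min DO ≈ 5.84 mg/L; x_c ≈ 103 km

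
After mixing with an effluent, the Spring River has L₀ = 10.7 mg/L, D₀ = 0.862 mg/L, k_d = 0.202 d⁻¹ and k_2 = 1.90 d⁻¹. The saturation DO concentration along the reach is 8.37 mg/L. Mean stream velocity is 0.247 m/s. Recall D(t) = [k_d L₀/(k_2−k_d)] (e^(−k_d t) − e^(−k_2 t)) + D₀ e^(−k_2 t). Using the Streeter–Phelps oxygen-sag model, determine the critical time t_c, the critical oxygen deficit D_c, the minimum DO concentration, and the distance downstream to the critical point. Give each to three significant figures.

t_c ≈ 0.654 d; D_c ≈ 0.997 mg/L; min DO ≈ 7.37 mg/L; x_c ≈ 14.0 km

With k_2/k_d = 9.406 and 1 − D₀(k_2−k_d)/(k_d L₀) = 0.3228,
t_c = ln(9.406 × 0.3228) / (1.90 − 0.202) = ln(3.036) / 1.698 = 1.111/1.698 = 0.6541 d.
L(t_c) = L₀ e^(−k_d t_c) = 10.7 × 0.8762 = 9.376 mg/L, and at the critical point k_2 D_c = k_d L, so D_c = (0.202/1.90) × 9.376 = 0.9968 mg/L.
Minimum DO = C_s − D_c = 8.37 − 0.9968 = 7.373 mg/L.
x_c = v t_c = 0.247 m/s × 0.6541 d × 86400 s/d = 13960 m ≈ 14.0 km.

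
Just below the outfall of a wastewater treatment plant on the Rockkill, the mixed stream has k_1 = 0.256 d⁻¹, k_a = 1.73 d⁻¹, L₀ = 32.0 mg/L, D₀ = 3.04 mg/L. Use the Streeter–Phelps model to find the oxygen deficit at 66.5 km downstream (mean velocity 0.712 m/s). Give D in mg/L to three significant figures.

Travel time t = x/v = 66.5 km / (0.712 m/s) = 66500 m / 0.712 m/s = 93400 s = 1.081 d.
k_1 L₀/(k_a−k_1) = 0.256×32.0/(1.73−0.256) = 8.192/1.474 = 5.558 mg/L.
e^(−k_1 t) = e^(−0.256×1.081) = 0.7583; e^(−k_a t) = e^(−1.73×1.081) = 0.1541.
D = 5.558 × (0.7583 − 0.1541) + 3.04 × 0.1541 = 3.358 + 0.4685 = 3.826 mg/L.

D ≈ 3.83 mg/L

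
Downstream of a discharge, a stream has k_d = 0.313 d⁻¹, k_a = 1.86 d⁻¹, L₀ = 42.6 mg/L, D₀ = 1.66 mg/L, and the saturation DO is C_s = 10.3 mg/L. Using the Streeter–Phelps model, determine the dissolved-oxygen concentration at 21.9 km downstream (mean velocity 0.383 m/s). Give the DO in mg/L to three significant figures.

Travel time t = x/v = 21.9 km / (0.383 m/s) = 21900 m / 0.383 m/s = 57180 s = 0.6618 d.
k_d L₀/(k_a−k_d) = 0.313×42.6/(1.86−0.313) = 13.33/1.547 = 8.619 mg/L.
e^(−k_d t) = e^(−0.313×0.6618) = 0.8129; e^(−k_a t) = e^(−1.86×0.6618) = 0.2920.
D = 8.619 × (0.8129 − 0.2920) + 1.66 × 0.2920 = 4.490 + 0.4847 = 4.974 mg/L.
DO = C_s − D = 10.3 − 4.974 = 5.326 mg/L.

DO ≈ 5.33 mg/L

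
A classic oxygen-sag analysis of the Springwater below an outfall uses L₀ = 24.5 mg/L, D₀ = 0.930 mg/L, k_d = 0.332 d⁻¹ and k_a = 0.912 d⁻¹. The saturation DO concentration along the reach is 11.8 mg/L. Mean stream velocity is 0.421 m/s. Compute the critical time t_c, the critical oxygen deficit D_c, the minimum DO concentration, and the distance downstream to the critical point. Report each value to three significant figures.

t_c = [1/(k_a−k_d)] ln[(k_a/k_d)(1 − D₀(k_a−k_d)/(k_d L₀))]
= [1/(0.912−0.332)] ln[(0.912/0.332)(1 − 0.930×0.5800/(0.332×24.5))]
= (1/0.5800) ln[2.747 × 0.9337] = 1.724 × ln(2.565) = 1.724 × 0.9419 = 1.624 d.
L(t_c) = L₀ e^(−k_d t_c) = 24.5 × 0.5832 = 14.29 mg/L, and at the critical point k_a D_c = k_d L, so D_c = (0.332/0.912) × 14.29 = 5.202 mg/L.
Minimum DO = C_s − D_c = 11.8 − 5.202 = 6.598 mg/L.
x_c = v t_c = 0.421 m/s × 1.624 d × 86400 s/d = 59070 m ≈ 59.1 km.

t_c ≈ 1.62 d; D_c ≈ 5.20 mg/L; min DO ≈ 6.60 mg/L; x_c ≈ 59.1 km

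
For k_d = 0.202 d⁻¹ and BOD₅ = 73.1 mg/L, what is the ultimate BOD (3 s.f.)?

BOD₅ = L₀(1 − e^(−5k_d)) ⇒ L₀ = BOD₅ / (1 − e^(−5×0.202))
= 73.1 / (1 − 0.3642) = 73.1 / 0.6358 = 115.0 mg/L.

L₀ ≈ 115 mg/L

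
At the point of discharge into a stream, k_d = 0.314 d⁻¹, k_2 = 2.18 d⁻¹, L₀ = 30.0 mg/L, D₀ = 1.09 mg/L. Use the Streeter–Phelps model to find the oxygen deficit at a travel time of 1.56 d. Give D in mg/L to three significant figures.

D ≈ 2.96 mg/L

k_d L₀/(k_2−k_d) = 0.314×30.0/(2.18−0.314) = 9.420/1.866 = 5.048 mg/L.
e^(−k_d t) = e^(−0.314×1.560) = 0.6127; e^(−k_2 t) = e^(−2.18×1.560) = 0.03335.
D = 5.048 × (0.6127 − 0.03335) + 1.09 × 0.03335 = 2.925 + 0.03635 = 2.961 mg/L.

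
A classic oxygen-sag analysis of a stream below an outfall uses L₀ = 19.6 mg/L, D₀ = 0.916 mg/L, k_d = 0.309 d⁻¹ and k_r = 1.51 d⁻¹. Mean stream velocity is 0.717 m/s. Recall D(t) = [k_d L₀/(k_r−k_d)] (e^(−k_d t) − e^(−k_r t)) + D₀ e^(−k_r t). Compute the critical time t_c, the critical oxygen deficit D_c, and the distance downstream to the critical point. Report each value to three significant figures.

t_c ≈ 1.15 d; D_c ≈ 2.81 mg/L; x_c ≈ 71.5 km

With k_r/k_d = 4.887 and 1 − D₀(k_r−k_d)/(k_d L₀) = 0.8184,
t_c = ln(4.887 × 0.8184) / (1.51 − 0.309) = ln(3.999) / 1.201 = 1.386/1.201 = 1.154 d.
L(t_c) = L₀ e^(−k_d t_c) = 19.6 × 0.7000 = 13.72 mg/L, and at the critical point k_r D_c = k_d L, so D_c = (0.309/1.51) × 13.72 = 2.808 mg/L.
x_c = v t_c = 0.717 m/s × 1.154 d × 86400 s/d = 71490 m ≈ 71.5 km.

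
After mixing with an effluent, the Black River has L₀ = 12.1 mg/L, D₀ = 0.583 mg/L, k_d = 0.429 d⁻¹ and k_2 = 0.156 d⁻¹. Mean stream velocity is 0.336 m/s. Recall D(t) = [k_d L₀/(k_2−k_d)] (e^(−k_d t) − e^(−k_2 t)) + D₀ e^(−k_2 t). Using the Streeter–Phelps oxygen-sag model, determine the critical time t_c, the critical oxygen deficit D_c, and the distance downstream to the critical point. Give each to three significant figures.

t_c ≈ 3.59 d; D_c ≈ 7.12 mg/L; x_c ≈ 104 km

With k_2/k_d = 0.3636 and 1 − D₀(k_2−k_d)/(k_d L₀) = 1.031,
t_c = ln(0.3636 × 1.031) / (0.156 − 0.429) = ln(0.3748) / -0.2730 = -0.9814/-0.2730 = 3.595 d.
D_c = (k_d/k_2) L₀ e^(−k_d t_c) = (0.429/0.156) × 12.1 × e^(−0.429×3.595) = 2.750 × 12.1 × 0.2139 = 7.118 mg/L.
x_c = v t_c = 0.336 m/s × 3.595 d × 86400 s/d = 104400 m ≈ 104 km.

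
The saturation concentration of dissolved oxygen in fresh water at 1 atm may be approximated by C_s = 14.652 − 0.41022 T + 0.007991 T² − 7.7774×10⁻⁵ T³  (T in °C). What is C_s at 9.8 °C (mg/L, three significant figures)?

C_s ≈ 11.3 mg/L

C_s = 14.652 − 0.41022×9.8 + 0.007991×9.8² − 7.7774×10⁻⁵×9.8³ = 11.33 mg/L.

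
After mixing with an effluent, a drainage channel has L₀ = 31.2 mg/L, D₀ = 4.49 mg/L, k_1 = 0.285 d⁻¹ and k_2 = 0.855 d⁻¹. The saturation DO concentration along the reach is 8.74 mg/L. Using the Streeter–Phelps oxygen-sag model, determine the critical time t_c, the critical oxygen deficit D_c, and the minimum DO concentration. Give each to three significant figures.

t_c = [1/(k_2−k_1)] ln[(k_2/k_1)(1 − D₀(k_2−k_1)/(k_1 L₀))]
= [1/(0.855−0.285)] ln[(0.855/0.285)(1 − 4.49×0.5700/(0.285×31.2))]
= (1/0.5700) ln[3.000 × 0.7122] = 1.754 × ln(2.137) = 1.754 × 0.7592 = 1.332 d.
L(t_c) = L₀ e^(−k_1 t_c) = 31.2 × 0.6841 = 21.35 mg/L, and at the critical point k_2 D_c = k_1 L, so D_c = (0.285/0.855) × 21.35 = 7.115 mg/L.
Minimum DO = C_s − D_c = 8.74 − 7.115 = 1.625 mg/L.

t_c ≈ 1.33 d; D_c ≈ 7.12 mg/L; min DO ≈ 1.62 mg/L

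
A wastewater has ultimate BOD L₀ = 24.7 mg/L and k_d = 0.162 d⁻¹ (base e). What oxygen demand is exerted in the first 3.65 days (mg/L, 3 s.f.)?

y_t = L₀(1 − e^(−k_d t)) = 24.7 × (1 − e^(−0.162×3.65))
= 24.7 × (1 − 0.5536) = 24.7 × 0.4464 = 11.03 mg/L.

y ≈ 11.0 mg/L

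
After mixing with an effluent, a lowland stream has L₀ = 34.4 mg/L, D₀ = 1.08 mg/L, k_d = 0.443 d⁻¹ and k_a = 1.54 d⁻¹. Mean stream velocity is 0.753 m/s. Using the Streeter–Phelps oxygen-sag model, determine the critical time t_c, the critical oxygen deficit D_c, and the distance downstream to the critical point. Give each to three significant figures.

t_c ≈ 1.06 d; D_c ≈ 6.18 mg/L; x_c ≈ 69.1 km

At the critical point dD/dt = 0, so k_d L₀ e^(−k_d t) = k_a D. Substituting D(t) from the Streeter–Phelps equation and solving for t gives
t_c = ln[(k_a/k_d)(1 − D₀(k_a−k_d)/(k_d L₀))] / (k_a−k_d).
Here k_a−k_d = 1.097 d⁻¹ and 1 − D₀(k_a−k_d)/(k_d L₀) = 1 − 1.08×1.097/(0.443×34.4) = 0.9223, so
t_c = ln(3.476 × 0.9223) / 1.097 = 1.165 / 1.097 = 1.062 d.
D_c = (k_d/k_a) L₀ e^(−k_d t_c) = (0.443/1.54) × 34.4 × e^(−0.443×1.062) = 0.2877 × 34.4 × 0.6247 = 6.182 mg/L.
x_c = v t_c = 0.753 m/s × 1.062 d × 86400 s/d = 69090 m ≈ 69.1 km.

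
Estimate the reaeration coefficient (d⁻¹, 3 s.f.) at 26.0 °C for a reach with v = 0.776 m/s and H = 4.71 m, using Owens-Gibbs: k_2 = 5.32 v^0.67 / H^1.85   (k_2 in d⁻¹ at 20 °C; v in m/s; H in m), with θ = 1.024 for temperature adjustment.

k_2(20) = 5.32 × 0.776^0.67 / 4.71^1.85 = 5.32 × 0.8437 / 17.58 = 0.2553 d⁻¹.
k_2(26.0) = 0.2553 × 1.024^(26.0−20) = 0.2553 × 1.153 = 0.2943 d⁻¹.

k_2 ≈ 0.294 d⁻¹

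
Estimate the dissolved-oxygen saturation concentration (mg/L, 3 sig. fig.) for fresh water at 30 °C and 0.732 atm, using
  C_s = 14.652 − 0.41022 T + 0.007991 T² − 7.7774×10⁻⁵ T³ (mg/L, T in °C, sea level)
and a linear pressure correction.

At sea level: C_s = 14.652 − 0.41022×30 + 0.007991×30² − 7.7774×10⁻⁵×30³ = 7.437 mg/L.
Pressure correction: C_s' = 7.437 × 0.732 = 5.444 mg/L.

C_s ≈ 5.44 mg/L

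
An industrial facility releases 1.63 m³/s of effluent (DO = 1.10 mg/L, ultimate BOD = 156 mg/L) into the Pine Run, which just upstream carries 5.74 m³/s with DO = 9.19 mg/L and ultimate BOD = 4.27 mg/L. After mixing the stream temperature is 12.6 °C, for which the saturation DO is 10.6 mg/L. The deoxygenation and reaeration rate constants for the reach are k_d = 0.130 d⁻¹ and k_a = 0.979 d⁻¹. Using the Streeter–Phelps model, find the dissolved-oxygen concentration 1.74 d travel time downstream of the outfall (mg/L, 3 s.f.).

DO ≈ 6.45 mg/L

Mixed DO = (5.74×9.19 + 1.63×1.10)/(5.74+1.63) = 54.54/7.370 = 7.401 mg/L.
Mixed L₀ = (5.74×4.27 + 1.63×156)/(7.370) = 278.8/7.370 = 37.83 mg/L.
Initial deficit D₀ = C_s − DO₀ = 10.6 − 7.401 = 3.199 mg/L.
D(1.74) = [0.130×37.83/(0.979−0.130)](e^(−0.130×1.74) − e^(−0.979×1.74)) + 3.199 e^(−0.979×1.74)
= 5.792 × (0.7976 − 0.1821) + 3.199 × 0.1821 = 4.148 mg/L.
DO = 10.6 − 4.148 = 6.452 mg/L.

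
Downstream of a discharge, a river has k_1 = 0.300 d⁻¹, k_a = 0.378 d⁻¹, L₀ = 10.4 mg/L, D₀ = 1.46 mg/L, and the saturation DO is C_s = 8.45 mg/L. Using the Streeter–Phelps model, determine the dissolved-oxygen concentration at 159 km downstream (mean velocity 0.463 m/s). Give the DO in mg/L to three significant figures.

Travel time t = x/v = 159 km / (0.463 m/s) = 159000 m / 0.463 m/s = 343400 s = 3.975 d.
k_1 L₀/(k_a−k_1) = 0.300×10.4/(0.378−0.300) = 3.120/0.07800 = 40.00 mg/L.
e^(−k_1 t) = e^(−0.300×3.975) = 0.3035; e^(−k_a t) = e^(−0.378×3.975) = 0.2226.
D = 40.00 × (0.3035 − 0.2226) + 1.46 × 0.2226 = 3.236 + 0.3250 = 3.561 mg/L.
DO = C_s − D = 8.45 − 3.561 = 4.889 mg/L.

DO ≈ 4.89 mg/L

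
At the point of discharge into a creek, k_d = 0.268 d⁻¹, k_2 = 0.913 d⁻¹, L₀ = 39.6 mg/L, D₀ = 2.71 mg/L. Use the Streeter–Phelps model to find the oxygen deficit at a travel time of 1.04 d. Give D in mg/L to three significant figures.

D ≈ 7.13 mg/L

k_d L₀/(k_2−k_d) = 0.268×39.6/(0.913−0.268) = 10.61/0.6450 = 16.45 mg/L.
e^(−k_d t) = e^(−0.268×1.040) = 0.7568; e^(−k_2 t) = e^(−0.913×1.040) = 0.3869.
D = 16.45 × (0.7568 − 0.3869) + 2.71 × 0.3869 = 6.085 + 1.049 = 7.134 mg/L.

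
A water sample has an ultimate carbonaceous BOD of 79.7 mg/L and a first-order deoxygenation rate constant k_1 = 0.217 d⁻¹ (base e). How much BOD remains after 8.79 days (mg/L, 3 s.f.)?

L ≈ 11.8 mg/L

L_t = L₀ e^(−k_1 t) = 79.7 × e^(−0.217×8.79) = 79.7 × 0.1485 = 11.83 mg/L.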